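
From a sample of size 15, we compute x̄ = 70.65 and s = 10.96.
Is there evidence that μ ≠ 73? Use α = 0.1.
One-sample t-test:
H₀: μ = 73
H₁: μ ≠ 73
df = n - 1 = 14
t = (x̄ - μ₀) / (s/√n) = (70.65 - 73) / (10.96/√15) = -0.830
p-value = 0.4202

Since p-value > α = 0.1, we fail to reject H₀.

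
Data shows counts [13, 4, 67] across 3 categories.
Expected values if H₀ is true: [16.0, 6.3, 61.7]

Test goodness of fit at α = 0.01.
Chi-square goodness of fit test:
H₀: observed counts match expected distribution
H₁: observed counts differ from expected distribution
df = k - 1 = 2
χ² = Σ(O - E)²/E
   = (13 - 16.0)²/16.0 + (4 - 6.3)²/6.3 + (67 - 61.7)²/61.7
   = 0.562 + 0.840 + 0.455
   = 1.86
p-value = 0.3951

Since p-value > α = 0.01, we fail to reject H₀.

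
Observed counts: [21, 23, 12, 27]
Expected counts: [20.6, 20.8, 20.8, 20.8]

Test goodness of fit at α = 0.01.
Chi-square goodness of fit test:
H₀: observed counts match expected distribution
H₁: observed counts differ from expected distribution
df = k - 1 = 3
χ² = Σ(O - E)²/E
   = (21 - 20.6)²/20.6 + (23 - 20.8)²/20.8 + (12 - 20.8)²/20.8 + (27 - 20.8)²/20.8
   = 0.008 + 0.233 + 3.723 + 1.848
   = 5.81
p-value = 0.1211

Since p-value > α = 0.01, we fail to reject H₀.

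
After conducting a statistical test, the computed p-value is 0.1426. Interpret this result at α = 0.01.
Since p = 0.1426 > α = 0.01, fail to reject H₀.
There is insufficient evidence to reject the null hypothesis; the result is not statistically significant at the 0.01 level.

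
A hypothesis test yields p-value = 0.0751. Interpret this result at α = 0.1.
Since p = 0.0751 < α = 0.1, reject H₀.
There is sufficient evidence to reject the null hypothesis; the result is statistically significant at the 0.1 level.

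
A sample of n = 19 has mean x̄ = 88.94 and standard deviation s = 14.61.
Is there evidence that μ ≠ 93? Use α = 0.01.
One-sample t-test:
H₀: μ = 93
H₁: μ ≠ 93
df = n - 1 = 18
t = (x̄ - μ₀) / (s/√n) = (88.94 - 93) / (14.61/√19) = -1.211
p-value = 0.2414

Since p-value > α = 0.01, we fail to reject H₀.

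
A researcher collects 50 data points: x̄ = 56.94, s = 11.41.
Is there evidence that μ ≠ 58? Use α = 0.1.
One-sample t-test:
H₀: μ = 58
H₁: μ ≠ 58
df = n - 1 = 49
t = (x̄ - μ₀) / (s/√n) = (56.94 - 58) / (11.41/√50) = -0.657
p-value = 0.5143

Since p-value > α = 0.1, we fail to reject H₀.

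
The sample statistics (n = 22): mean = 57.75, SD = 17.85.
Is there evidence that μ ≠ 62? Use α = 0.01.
One-sample t-test:
H₀: μ = 62
H₁: μ ≠ 62
df = n - 1 = 21
t = (x̄ - μ₀) / (s/√n) = (57.75 - 62) / (17.85/√22) = -1.117
p-value = 0.2767

Since p-value > α = 0.01, we fail to reject H₀.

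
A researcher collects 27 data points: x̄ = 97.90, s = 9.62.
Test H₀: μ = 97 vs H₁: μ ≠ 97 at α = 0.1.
One-sample t-test:
H₀: μ = 97
H₁: μ ≠ 97
df = n - 1 = 26
t = (x̄ - μ₀) / (s/√n) = (97.90 - 97) / (9.62/√27) = 0.486
p-value = 0.6309

Since p-value > α = 0.1, we fail to reject H₀.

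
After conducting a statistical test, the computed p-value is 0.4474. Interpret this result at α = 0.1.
Since p = 0.4474 > α = 0.1, fail to reject H₀.
There is insufficient evidence to reject the null hypothesis; the result is not statistically significant at the 0.1 level.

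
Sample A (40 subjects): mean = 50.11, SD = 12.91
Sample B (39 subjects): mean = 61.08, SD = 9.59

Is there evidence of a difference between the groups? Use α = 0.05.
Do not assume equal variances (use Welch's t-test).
Welch's two-sample t-test:
H₀: μ₁ = μ₂
H₁: μ₁ ≠ μ₂
s₁²/n₁ = 12.91²/40 = 4.1667,  s₂²/n₂ = 9.59²/39 = 2.3582
SE = √(s₁²/n₁ + s₂²/n₂) = √(4.1667 + 2.3582) = 2.5544
df (Welch-Satterthwaite) = (s₁²/n₁ + s₂²/n₂)² / [(s₁²/n₁)²/(n₁-1) + (s₂²/n₂)²/(n₂-1)] ≈ 71.98
t = (x̄₁ - x̄₂) / SE = (50.11 - 61.08) / 2.5544 = -10.97 / 2.5544 = -4.295
p-value = 0.0001

Since p-value < α = 0.05, we reject H₀.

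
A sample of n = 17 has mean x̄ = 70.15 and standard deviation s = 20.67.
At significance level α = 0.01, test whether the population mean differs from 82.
One-sample t-test:
H₀: μ = 82
H₁: μ ≠ 82
df = n - 1 = 16
t = (x̄ - μ₀) / (s/√n) = (70.15 - 82) / (20.67/√17) = -2.364
p-value = 0.0311

Since p-value > α = 0.01, we fail to reject H₀.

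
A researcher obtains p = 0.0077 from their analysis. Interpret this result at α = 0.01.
Since p = 0.0077 < α = 0.01, reject H₀.
There is sufficient evidence to reject the null hypothesis; the result is statistically significant at the 0.01 level.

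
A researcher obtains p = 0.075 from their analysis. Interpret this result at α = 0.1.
Since p = 0.075 < α = 0.1, reject H₀.
There is sufficient evidence to reject the null hypothesis; the result is statistically significant at the 0.1 level.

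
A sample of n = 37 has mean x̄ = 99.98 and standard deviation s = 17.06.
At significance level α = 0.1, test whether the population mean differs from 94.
One-sample t-test:
H₀: μ = 94
H₁: μ ≠ 94
df = n - 1 = 36
t = (x̄ - μ₀) / (s/√n) = (99.98 - 94) / (17.06/√37) = 2.132
p-value = 0.0399

Since p-value < α = 0.1, we reject H₀.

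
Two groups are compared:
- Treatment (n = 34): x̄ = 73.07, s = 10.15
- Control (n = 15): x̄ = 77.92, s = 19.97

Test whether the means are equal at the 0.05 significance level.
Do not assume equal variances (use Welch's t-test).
Welch's two-sample t-test:
H₀: μ₁ = μ₂
H₁: μ₁ ≠ μ₂
s₁²/n₁ = 10.15²/34 = 3.0301,  s₂²/n₂ = 19.97²/15 = 26.5867
SE = √(s₁²/n₁ + s₂²/n₂) = √(3.0301 + 26.5867) = 5.4421
df (Welch-Satterthwaite) = (s₁²/n₁ + s₂²/n₂)² / [(s₁²/n₁)²/(n₁-1) + (s₂²/n₂)²/(n₂-1)] ≈ 17.28
t = (x̄₁ - x̄₂) / SE = (73.07 - 77.92) / 5.4421 = -4.85 / 5.4421 = -0.891
p-value = 0.3851

Since p-value > α = 0.05, we fail to reject H₀.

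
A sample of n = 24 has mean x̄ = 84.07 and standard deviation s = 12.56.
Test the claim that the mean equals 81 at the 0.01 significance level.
One-sample t-test:
H₀: μ = 81
H₁: μ ≠ 81
df = n - 1 = 23
t = (x̄ - μ₀) / (s/√n) = (84.07 - 81) / (12.56/√24) = 1.197
p-value = 0.2433

Since p-value > α = 0.01, we fail to reject H₀.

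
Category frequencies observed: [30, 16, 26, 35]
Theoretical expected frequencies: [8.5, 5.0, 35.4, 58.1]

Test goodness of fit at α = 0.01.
Chi-square goodness of fit test:
H₀: observed counts match expected distribution
H₁: observed counts differ from expected distribution
df = k - 1 = 3
χ² = Σ(O - E)²/E
   = (30 - 8.5)²/8.5 + (16 - 5.0)²/5.0 + (26 - 35.4)²/35.4 + (35 - 58.1)²/58.1
   = 54.382 + 24.200 + 2.496 + 9.184
   = 90.26
p-value < 0.0001

Since p-value < α = 0.01, we reject H₀.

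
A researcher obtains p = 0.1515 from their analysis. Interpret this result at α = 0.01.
Since p = 0.1515 > α = 0.01, fail to reject H₀.
There is insufficient evidence to reject the null hypothesis; the result is not statistically significant at the 0.01 level.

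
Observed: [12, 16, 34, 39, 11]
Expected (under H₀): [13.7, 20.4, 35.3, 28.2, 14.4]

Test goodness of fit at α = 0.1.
Chi-square goodness of fit test:
H₀: observed counts match expected distribution
H₁: observed counts differ from expected distribution
df = k - 1 = 4
χ² = Σ(O - E)²/E
   = (12 - 13.7)²/13.7 + (16 - 20.4)²/20.4 + (34 - 35.3)²/35.3 + (39 - 28.2)²/28.2 + (11 - 14.4)²/14.4
   = 0.211 + 0.949 + 0.048 + 4.136 + 0.803
   = 6.15
p-value = 0.1885

Since p-value > α = 0.1, we fail to reject H₀.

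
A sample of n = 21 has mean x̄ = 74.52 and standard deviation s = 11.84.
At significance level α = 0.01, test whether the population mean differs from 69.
One-sample t-test:
H₀: μ = 69
H₁: μ ≠ 69
df = n - 1 = 20
t = (x̄ - μ₀) / (s/√n) = (74.52 - 69) / (11.84/√21) = 2.136
p-value = 0.0452

Since p-value > α = 0.01, we fail to reject H₀.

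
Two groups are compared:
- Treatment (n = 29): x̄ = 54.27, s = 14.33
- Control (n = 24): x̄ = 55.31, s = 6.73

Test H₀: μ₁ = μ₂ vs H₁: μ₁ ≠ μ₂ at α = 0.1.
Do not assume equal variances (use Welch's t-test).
Welch's two-sample t-test:
H₀: μ₁ = μ₂
H₁: μ₁ ≠ μ₂
s₁²/n₁ = 14.33²/29 = 7.0810,  s₂²/n₂ = 6.73²/24 = 1.8872
SE = √(s₁²/n₁ + s₂²/n₂) = √(7.0810 + 1.8872) = 2.9947
df (Welch-Satterthwaite) = (s₁²/n₁ + s₂²/n₂)² / [(s₁²/n₁)²/(n₁-1) + (s₂²/n₂)²/(n₂-1)] ≈ 41.34
t = (x̄₁ - x̄₂) / SE = (54.27 - 55.31) / 2.9947 = -1.04 / 2.9947 = -0.347
p-value = 0.7301

Since p-value > α = 0.1, we fail to reject H₀.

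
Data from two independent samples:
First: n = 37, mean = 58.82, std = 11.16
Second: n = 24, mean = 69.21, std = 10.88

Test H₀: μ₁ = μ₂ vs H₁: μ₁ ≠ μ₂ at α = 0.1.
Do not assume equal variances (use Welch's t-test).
Welch's two-sample t-test:
H₀: μ₁ = μ₂
H₁: μ₁ ≠ μ₂
s₁²/n₁ = 11.16²/37 = 3.3661,  s₂²/n₂ = 10.88²/24 = 4.9323
SE = √(s₁²/n₁ + s₂²/n₂) = √(3.3661 + 4.9323) = 2.8807
df (Welch-Satterthwaite) = (s₁²/n₁ + s₂²/n₂)² / [(s₁²/n₁)²/(n₁-1) + (s₂²/n₂)²/(n₂-1)] ≈ 50.18
t = (x̄₁ - x̄₂) / SE = (58.82 - 69.21) / 2.8807 = -10.39 / 2.8807 = -3.607
p-value = 0.0007

Since p-value < α = 0.1, we reject H₀.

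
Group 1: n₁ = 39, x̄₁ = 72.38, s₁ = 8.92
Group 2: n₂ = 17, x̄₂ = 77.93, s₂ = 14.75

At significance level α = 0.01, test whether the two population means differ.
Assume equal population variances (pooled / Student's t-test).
Student's two-sample t-test (equal variances):
H₀: μ₁ = μ₂
H₁: μ₁ ≠ μ₂
df = n₁ + n₂ - 2 = 54
Pooled variance s_p² = [(n₁-1)s₁² + (n₂-1)s₂²] / (n₁ + n₂ - 2) = [(38)(8.92²) + (16)(14.75²)] / 54 = 120.4541
SE = √(s_p²(1/n₁ + 1/n₂)) = √(120.4541 × (1/39 + 1/17)) = 3.1897
t = (x̄₁ - x̄₂) / SE = (72.38 - 77.93) / 3.1897 = -5.55 / 3.1897 = -1.740
p-value = 0.0876

Since p-value > α = 0.01, we fail to reject H₀.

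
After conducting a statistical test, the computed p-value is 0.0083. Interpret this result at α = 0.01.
Since p = 0.0083 < α = 0.01, reject H₀.
There is sufficient evidence to reject the null hypothesis; the result is statistically significant at the 0.01 level.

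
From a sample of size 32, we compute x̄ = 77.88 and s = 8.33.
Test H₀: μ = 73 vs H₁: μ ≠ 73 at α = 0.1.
One-sample t-test:
H₀: μ = 73
H₁: μ ≠ 73
df = n - 1 = 31
t = (x̄ - μ₀) / (s/√n) = (77.88 - 73) / (8.33/√32) = 3.314
p-value = 0.0023

Since p-value < α = 0.1, we reject H₀.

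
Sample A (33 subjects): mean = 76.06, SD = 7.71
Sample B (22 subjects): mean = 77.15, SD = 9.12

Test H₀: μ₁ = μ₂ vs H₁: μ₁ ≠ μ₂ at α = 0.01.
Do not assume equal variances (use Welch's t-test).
Welch's two-sample t-test:
H₀: μ₁ = μ₂
H₁: μ₁ ≠ μ₂
s₁²/n₁ = 7.71²/33 = 1.8013,  s₂²/n₂ = 9.12²/22 = 3.7807
SE = √(s₁²/n₁ + s₂²/n₂) = √(1.8013 + 3.7807) = 2.3626
df (Welch-Satterthwaite) = (s₁²/n₁ + s₂²/n₂)² / [(s₁²/n₁)²/(n₁-1) + (s₂²/n₂)²/(n₂-1)] ≈ 39.84
t = (x̄₁ - x̄₂) / SE = (76.06 - 77.15) / 2.3626 = -1.09 / 2.3626 = -0.461
p-value = 0.6471

Since p-value > α = 0.01, we fail to reject H₀.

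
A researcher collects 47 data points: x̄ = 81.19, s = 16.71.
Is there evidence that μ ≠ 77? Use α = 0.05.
One-sample t-test:
H₀: μ = 77
H₁: μ ≠ 77
df = n - 1 = 46
t = (x̄ - μ₀) / (s/√n) = (81.19 - 77) / (16.71/√47) = 1.719
p-value = 0.0923

Since p-value > α = 0.05, we fail to reject H₀.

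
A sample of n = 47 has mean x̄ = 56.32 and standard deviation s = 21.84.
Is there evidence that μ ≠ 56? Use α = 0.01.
One-sample t-test:
H₀: μ = 56
H₁: μ ≠ 56
df = n - 1 = 46
t = (x̄ - μ₀) / (s/√n) = (56.32 - 56) / (21.84/√47) = 0.100
p-value = 0.9204

Since p-value > α = 0.01, we fail to reject H₀.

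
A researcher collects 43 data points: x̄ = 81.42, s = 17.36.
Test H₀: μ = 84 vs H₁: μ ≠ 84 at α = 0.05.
One-sample t-test:
H₀: μ = 84
H₁: μ ≠ 84
df = n - 1 = 42
t = (x̄ - μ₀) / (s/√n) = (81.42 - 84) / (17.36/√43) = -0.975
p-value = 0.3354

Since p-value > α = 0.05, we fail to reject H₀.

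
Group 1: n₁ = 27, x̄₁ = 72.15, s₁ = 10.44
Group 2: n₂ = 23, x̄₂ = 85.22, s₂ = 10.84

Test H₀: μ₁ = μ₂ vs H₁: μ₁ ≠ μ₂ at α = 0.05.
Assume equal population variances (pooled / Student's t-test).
Student's two-sample t-test (equal variances):
H₀: μ₁ = μ₂
H₁: μ₁ ≠ μ₂
df = n₁ + n₂ - 2 = 48
Pooled variance s_p² = [(n₁-1)s₁² + (n₂-1)s₂²] / (n₁ + n₂ - 2) = [(26)(10.44²) + (22)(10.84²)] / 48 = 112.8949
SE = √(s_p²(1/n₁ + 1/n₂)) = √(112.8949 × (1/27 + 1/23)) = 3.0149
t = (x̄₁ - x̄₂) / SE = (72.15 - 85.22) / 3.0149 = -13.07 / 3.0149 = -4.335
p-value = 0.0001

Since p-value < α = 0.05, we reject H₀.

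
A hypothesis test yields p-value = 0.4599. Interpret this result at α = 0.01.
Since p = 0.4599 > α = 0.01, fail to reject H₀.
There is insufficient evidence to reject the null hypothesis; the result is not statistically significant at the 0.01 level.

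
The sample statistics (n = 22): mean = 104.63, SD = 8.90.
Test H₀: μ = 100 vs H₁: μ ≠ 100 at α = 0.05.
One-sample t-test:
H₀: μ = 100
H₁: μ ≠ 100
df = n - 1 = 21
t = (x̄ - μ₀) / (s/√n) = (104.63 - 100) / (8.90/√22) = 2.440
p-value = 0.0236

Since p-value < α = 0.05, we reject H₀.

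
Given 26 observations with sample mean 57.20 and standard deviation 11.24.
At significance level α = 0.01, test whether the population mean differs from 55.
One-sample t-test:
H₀: μ = 55
H₁: μ ≠ 55
df = n - 1 = 25
t = (x̄ - μ₀) / (s/√n) = (57.20 - 55) / (11.24/√26) = 0.998
p-value = 0.3278

Since p-value > α = 0.01, we fail to reject H₀.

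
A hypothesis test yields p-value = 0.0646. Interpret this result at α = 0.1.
Since p = 0.0646 < α = 0.1, reject H₀.
There is sufficient evidence to reject the null hypothesis; the result is statistically significant at the 0.1 level.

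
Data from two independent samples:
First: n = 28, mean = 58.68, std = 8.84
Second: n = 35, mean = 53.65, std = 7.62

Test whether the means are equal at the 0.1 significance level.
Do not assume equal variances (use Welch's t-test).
Welch's two-sample t-test:
H₀: μ₁ = μ₂
H₁: μ₁ ≠ μ₂
s₁²/n₁ = 8.84²/28 = 2.7909,  s₂²/n₂ = 7.62²/35 = 1.6590
SE = √(s₁²/n₁ + s₂²/n₂) = √(2.7909 + 1.6590) = 2.1095
df (Welch-Satterthwaite) = (s₁²/n₁ + s₂²/n₂)² / [(s₁²/n₁)²/(n₁-1) + (s₂²/n₂)²/(n₂-1)] ≈ 53.60
t = (x̄₁ - x̄₂) / SE = (58.68 - 53.65) / 2.1095 = 5.03 / 2.1095 = 2.384
p-value = 0.0207

Since p-value < α = 0.1, we reject H₀.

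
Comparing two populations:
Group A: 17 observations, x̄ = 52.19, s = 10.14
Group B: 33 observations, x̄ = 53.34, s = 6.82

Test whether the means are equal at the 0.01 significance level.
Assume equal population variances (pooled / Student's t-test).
Student's two-sample t-test (equal variances):
H₀: μ₁ = μ₂
H₁: μ₁ ≠ μ₂
df = n₁ + n₂ - 2 = 48
Pooled variance s_p² = [(n₁-1)s₁² + (n₂-1)s₂²] / (n₁ + n₂ - 2) = [(16)(10.14²) + (32)(6.82²)] / 48 = 65.2815
SE = √(s_p²(1/n₁ + 1/n₂)) = √(65.2815 × (1/17 + 1/33)) = 2.4121
t = (x̄₁ - x̄₂) / SE = (52.19 - 53.34) / 2.4121 = -1.15 / 2.4121 = -0.477
p-value = 0.6357

Since p-value > α = 0.01, we fail to reject H₀.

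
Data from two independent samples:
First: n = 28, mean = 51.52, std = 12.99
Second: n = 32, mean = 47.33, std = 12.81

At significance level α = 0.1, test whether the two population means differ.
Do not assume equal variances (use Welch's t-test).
Welch's two-sample t-test:
H₀: μ₁ = μ₂
H₁: μ₁ ≠ μ₂
s₁²/n₁ = 12.99²/28 = 6.0264,  s₂²/n₂ = 12.81²/32 = 5.1280
SE = √(s₁²/n₁ + s₂²/n₂) = √(6.0264 + 5.1280) = 3.3398
df (Welch-Satterthwaite) = (s₁²/n₁ + s₂²/n₂)² / [(s₁²/n₁)²/(n₁-1) + (s₂²/n₂)²/(n₂-1)] ≈ 56.73
t = (x̄₁ - x̄₂) / SE = (51.52 - 47.33) / 3.3398 = 4.19 / 3.3398 = 1.255
p-value = 0.2148

Since p-value > α = 0.1, we fail to reject H₀.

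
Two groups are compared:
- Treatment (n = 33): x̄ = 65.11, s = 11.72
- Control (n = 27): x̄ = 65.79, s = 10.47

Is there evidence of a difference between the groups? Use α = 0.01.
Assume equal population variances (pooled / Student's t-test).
Student's two-sample t-test (equal variances):
H₀: μ₁ = μ₂
H₁: μ₁ ≠ μ₂
df = n₁ + n₂ - 2 = 58
Pooled variance s_p² = [(n₁-1)s₁² + (n₂-1)s₂²] / (n₁ + n₂ - 2) = [(32)(11.72²) + (26)(10.47²)] / 58 = 124.9243
SE = √(s_p²(1/n₁ + 1/n₂)) = √(124.9243 × (1/33 + 1/27)) = 2.9004
t = (x̄₁ - x̄₂) / SE = (65.11 - 65.79) / 2.9004 = -0.68 / 2.9004 = -0.234
p-value = 0.8155

Since p-value > α = 0.01, we fail to reject H₀.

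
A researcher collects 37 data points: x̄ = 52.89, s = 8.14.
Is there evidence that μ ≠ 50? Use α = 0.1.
One-sample t-test:
H₀: μ = 50
H₁: μ ≠ 50
df = n - 1 = 36
t = (x̄ - μ₀) / (s/√n) = (52.89 - 50) / (8.14/√37) = 2.160
p-value = 0.0375

Since p-value < α = 0.1, we reject H₀.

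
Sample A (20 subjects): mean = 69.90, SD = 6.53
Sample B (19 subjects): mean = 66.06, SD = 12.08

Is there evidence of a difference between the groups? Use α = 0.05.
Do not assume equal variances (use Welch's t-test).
Welch's two-sample t-test:
H₀: μ₁ = μ₂
H₁: μ₁ ≠ μ₂
s₁²/n₁ = 6.53²/20 = 2.1320,  s₂²/n₂ = 12.08²/19 = 7.6803
SE = √(s₁²/n₁ + s₂²/n₂) = √(2.1320 + 7.6803) = 3.1325
df (Welch-Satterthwaite) = (s₁²/n₁ + s₂²/n₂)² / [(s₁²/n₁)²/(n₁-1) + (s₂²/n₂)²/(n₂-1)] ≈ 27.38
t = (x̄₁ - x̄₂) / SE = (69.90 - 66.06) / 3.1325 = 3.84 / 3.1325 = 1.226
p-value = 0.2307

Since p-value > α = 0.05, we fail to reject H₀.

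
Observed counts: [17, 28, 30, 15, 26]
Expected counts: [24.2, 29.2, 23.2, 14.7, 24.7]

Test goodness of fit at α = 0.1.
Chi-square goodness of fit test:
H₀: observed counts match expected distribution
H₁: observed counts differ from expected distribution
df = k - 1 = 4
χ² = Σ(O - E)²/E
   = (17 - 24.2)²/24.2 + (28 - 29.2)²/29.2 + (30 - 23.2)²/23.2 + (15 - 14.7)²/14.7 + (26 - 24.7)²/24.7
   = 2.142 + 0.049 + 1.993 + 0.006 + 0.068
   = 4.26
p-value = 0.3721

Since p-value > α = 0.1, we fail to reject H₀.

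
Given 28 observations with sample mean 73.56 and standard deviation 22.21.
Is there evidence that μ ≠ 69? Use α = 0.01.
One-sample t-test:
H₀: μ = 69
H₁: μ ≠ 69
df = n - 1 = 27
t = (x̄ - μ₀) / (s/√n) = (73.56 - 69) / (22.21/√28) = 1.086
p-value = 0.2869

Since p-value > α = 0.01, we fail to reject H₀.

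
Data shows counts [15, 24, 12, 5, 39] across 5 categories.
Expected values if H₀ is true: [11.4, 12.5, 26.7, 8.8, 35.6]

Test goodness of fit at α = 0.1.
Chi-square goodness of fit test:
H₀: observed counts match expected distribution
H₁: observed counts differ from expected distribution
df = k - 1 = 4
χ² = Σ(O - E)²/E
   = (15 - 11.4)²/11.4 + (24 - 12.5)²/12.5 + (12 - 26.7)²/26.7 + (5 - 8.8)²/8.8 + (39 - 35.6)²/35.6
   = 1.137 + 10.580 + 8.093 + 1.641 + 0.325
   = 21.78
p-value = 0.0002

Since p-value < α = 0.1, we reject H₀.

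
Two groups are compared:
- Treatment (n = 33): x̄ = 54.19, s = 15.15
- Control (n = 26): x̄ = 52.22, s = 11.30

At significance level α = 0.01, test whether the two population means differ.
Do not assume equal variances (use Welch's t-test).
Welch's two-sample t-test:
H₀: μ₁ = μ₂
H₁: μ₁ ≠ μ₂
s₁²/n₁ = 15.15²/33 = 6.9552,  s₂²/n₂ = 11.30²/26 = 4.9112
SE = √(s₁²/n₁ + s₂²/n₂) = √(6.9552 + 4.9112) = 3.4448
df (Welch-Satterthwaite) = (s₁²/n₁ + s₂²/n₂)² / [(s₁²/n₁)²/(n₁-1) + (s₂²/n₂)²/(n₂-1)] ≈ 56.86
t = (x̄₁ - x̄₂) / SE = (54.19 - 52.22) / 3.4448 = 1.97 / 3.4448 = 0.572
p-value = 0.5697

Since p-value > α = 0.01, we fail to reject H₀.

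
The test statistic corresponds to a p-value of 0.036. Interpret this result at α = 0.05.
Since p = 0.036 < α = 0.05, reject H₀.
There is sufficient evidence to reject the null hypothesis; the result is statistically significant at the 0.05 level.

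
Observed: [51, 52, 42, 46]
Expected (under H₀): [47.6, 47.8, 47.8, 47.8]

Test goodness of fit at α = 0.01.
Chi-square goodness of fit test:
H₀: observed counts match expected distribution
H₁: observed counts differ from expected distribution
df = k - 1 = 3
χ² = Σ(O - E)²/E
   = (51 - 47.6)²/47.6 + (52 - 47.8)²/47.8 + (42 - 47.8)²/47.8 + (46 - 47.8)²/47.8
   = 0.243 + 0.369 + 0.704 + 0.068
   = 1.38
p-value = 0.7094

Since p-value > α = 0.01, we fail to reject H₀.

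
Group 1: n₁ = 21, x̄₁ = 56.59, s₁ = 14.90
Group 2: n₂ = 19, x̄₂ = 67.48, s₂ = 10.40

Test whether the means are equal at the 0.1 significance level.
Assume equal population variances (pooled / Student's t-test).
Student's two-sample t-test (equal variances):
H₀: μ₁ = μ₂
H₁: μ₁ ≠ μ₂
df = n₁ + n₂ - 2 = 38
Pooled variance s_p² = [(n₁-1)s₁² + (n₂-1)s₂²] / (n₁ + n₂ - 2) = [(20)(14.90²) + (18)(10.40²)] / 38 = 168.0811
SE = √(s_p²(1/n₁ + 1/n₂)) = √(168.0811 × (1/21 + 1/19)) = 4.1049
t = (x̄₁ - x̄₂) / SE = (56.59 - 67.48) / 4.1049 = -10.89 / 4.1049 = -2.653
p-value = 0.0116

Since p-value < α = 0.1, we reject H₀.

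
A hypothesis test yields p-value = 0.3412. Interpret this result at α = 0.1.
Since p = 0.3412 > α = 0.1, fail to reject H₀.
There is insufficient evidence to reject the null hypothesis; the result is not statistically significant at the 0.1 level.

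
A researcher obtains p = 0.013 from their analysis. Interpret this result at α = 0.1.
Since p = 0.013 < α = 0.1, reject H₀.
There is sufficient evidence to reject the null hypothesis; the result is statistically significant at the 0.1 level.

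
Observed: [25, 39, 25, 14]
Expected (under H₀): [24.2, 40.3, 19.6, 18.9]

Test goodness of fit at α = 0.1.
Chi-square goodness of fit test:
H₀: observed counts match expected distribution
H₁: observed counts differ from expected distribution
df = k - 1 = 3
χ² = Σ(O - E)²/E
   = (25 - 24.2)²/24.2 + (39 - 40.3)²/40.3 + (25 - 19.6)²/19.6 + (14 - 18.9)²/18.9
   = 0.026 + 0.042 + 1.488 + 1.270
   = 2.83
p-value = 0.4192

Since p-value > α = 0.1, we fail to reject H₀.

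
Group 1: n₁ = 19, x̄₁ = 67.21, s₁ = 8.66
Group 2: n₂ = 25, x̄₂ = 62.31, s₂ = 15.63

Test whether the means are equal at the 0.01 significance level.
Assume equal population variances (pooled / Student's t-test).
Student's two-sample t-test (equal variances):
H₀: μ₁ = μ₂
H₁: μ₁ ≠ μ₂
df = n₁ + n₂ - 2 = 42
Pooled variance s_p² = [(n₁-1)s₁² + (n₂-1)s₂²] / (n₁ + n₂ - 2) = [(18)(8.66²) + (24)(15.63²)] / 42 = 171.7392
SE = √(s_p²(1/n₁ + 1/n₂)) = √(171.7392 × (1/19 + 1/25)) = 3.9885
t = (x̄₁ - x̄₂) / SE = (67.21 - 62.31) / 3.9885 = 4.90 / 3.9885 = 1.229
p-value = 0.2261

Since p-value > α = 0.01, we fail to reject H₀.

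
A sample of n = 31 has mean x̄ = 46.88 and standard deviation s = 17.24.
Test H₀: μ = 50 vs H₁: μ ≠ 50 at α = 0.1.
One-sample t-test:
H₀: μ = 50
H₁: μ ≠ 50
df = n - 1 = 30
t = (x̄ - μ₀) / (s/√n) = (46.88 - 50) / (17.24/√31) = -1.008
p-value = 0.3217

Since p-value > α = 0.1, we fail to reject H₀.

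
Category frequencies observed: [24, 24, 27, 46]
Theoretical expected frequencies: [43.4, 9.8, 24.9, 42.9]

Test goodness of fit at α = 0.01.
Chi-square goodness of fit test:
H₀: observed counts match expected distribution
H₁: observed counts differ from expected distribution
df = k - 1 = 3
χ² = Σ(O - E)²/E
   = (24 - 43.4)²/43.4 + (24 - 9.8)²/9.8 + (27 - 24.9)²/24.9 + (46 - 42.9)²/42.9
   = 8.672 + 20.576 + 0.177 + 0.224
   = 29.65
p-value < 0.0001

Since p-value < α = 0.01, we reject H₀.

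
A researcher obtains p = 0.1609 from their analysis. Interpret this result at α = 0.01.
Since p = 0.1609 > α = 0.01, fail to reject H₀.
There is insufficient evidence to reject the null hypothesis; the result is not statistically significant at the 0.01 level.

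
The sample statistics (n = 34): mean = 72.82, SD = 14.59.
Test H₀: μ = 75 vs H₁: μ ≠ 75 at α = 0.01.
One-sample t-test:
H₀: μ = 75
H₁: μ ≠ 75
df = n - 1 = 33
t = (x̄ - μ₀) / (s/√n) = (72.82 - 75) / (14.59/√34) = -0.871
p-value = 0.3899

Since p-value > α = 0.01, we fail to reject H₀.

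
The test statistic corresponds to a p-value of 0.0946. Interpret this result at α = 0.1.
Since p = 0.0946 < α = 0.1, reject H₀.
There is sufficient evidence to reject the null hypothesis; the result is statistically significant at the 0.1 level.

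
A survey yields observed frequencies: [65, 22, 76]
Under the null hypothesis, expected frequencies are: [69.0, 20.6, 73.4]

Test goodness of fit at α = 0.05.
Chi-square goodness of fit test:
H₀: observed counts match expected distribution
H₁: observed counts differ from expected distribution
df = k - 1 = 2
χ² = Σ(O - E)²/E
   = (65 - 69.0)²/69.0 + (22 - 20.6)²/20.6 + (76 - 73.4)²/73.4
   = 0.232 + 0.095 + 0.092
   = 0.42
p-value = 0.8109

Since p-value > α = 0.05, we fail to reject H₀.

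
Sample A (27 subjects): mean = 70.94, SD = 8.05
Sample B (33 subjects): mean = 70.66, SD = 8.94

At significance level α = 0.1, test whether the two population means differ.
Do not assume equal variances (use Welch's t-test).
Welch's two-sample t-test:
H₀: μ₁ = μ₂
H₁: μ₁ ≠ μ₂
s₁²/n₁ = 8.05²/27 = 2.4001,  s₂²/n₂ = 8.94²/33 = 2.4219
SE = √(s₁²/n₁ + s₂²/n₂) = √(2.4001 + 2.4219) = 2.1959
df (Welch-Satterthwaite) = (s₁²/n₁ + s₂²/n₂)² / [(s₁²/n₁)²/(n₁-1) + (s₂²/n₂)²/(n₂-1)] ≈ 57.43
t = (x̄₁ - x̄₂) / SE = (70.94 - 70.66) / 2.1959 = 0.28 / 2.1959 = 0.128
p-value = 0.8990

Since p-value > α = 0.1, we fail to reject H₀.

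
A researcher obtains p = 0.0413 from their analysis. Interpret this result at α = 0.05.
Since p = 0.0413 < α = 0.05, reject H₀.
There is sufficient evidence to reject the null hypothesis; the result is statistically significant at the 0.05 level.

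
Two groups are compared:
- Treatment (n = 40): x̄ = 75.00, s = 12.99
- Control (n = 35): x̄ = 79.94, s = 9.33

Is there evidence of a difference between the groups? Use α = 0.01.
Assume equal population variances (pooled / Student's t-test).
Student's two-sample t-test (equal variances):
H₀: μ₁ = μ₂
H₁: μ₁ ≠ μ₂
df = n₁ + n₂ - 2 = 73
Pooled variance s_p² = [(n₁-1)s₁² + (n₂-1)s₂²] / (n₁ + n₂ - 2) = [(39)(12.99²) + (34)(9.33²)] / 73 = 130.6921
SE = √(s_p²(1/n₁ + 1/n₂)) = √(130.6921 × (1/40 + 1/35)) = 2.6460
t = (x̄₁ - x̄₂) / SE = (75.00 - 79.94) / 2.6460 = -4.94 / 2.6460 = -1.867
p-value = 0.0659

Since p-value > α = 0.01, we fail to reject H₀.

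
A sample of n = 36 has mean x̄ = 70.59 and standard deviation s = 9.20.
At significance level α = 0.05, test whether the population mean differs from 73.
One-sample t-test:
H₀: μ = 73
H₁: μ ≠ 73
df = n - 1 = 35
t = (x̄ - μ₀) / (s/√n) = (70.59 - 73) / (9.20/√36) = -1.572
p-value = 0.1250

Since p-value > α = 0.05, we fail to reject H₀.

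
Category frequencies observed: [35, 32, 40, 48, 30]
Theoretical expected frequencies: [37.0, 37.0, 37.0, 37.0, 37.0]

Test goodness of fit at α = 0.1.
Chi-square goodness of fit test:
H₀: observed counts match expected distribution
H₁: observed counts differ from expected distribution
df = k - 1 = 4
χ² = Σ(O - E)²/E
   = (35 - 37.0)²/37.0 + (32 - 37.0)²/37.0 + (40 - 37.0)²/37.0 + (48 - 37.0)²/37.0 + (30 - 37.0)²/37.0
   = 0.108 + 0.676 + 0.243 + 3.270 + 1.324
   = 5.62
p-value = 0.2292

Since p-value > α = 0.1, we fail to reject H₀.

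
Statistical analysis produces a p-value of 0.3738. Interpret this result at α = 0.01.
Since p = 0.3738 > α = 0.01, fail to reject H₀.
There is insufficient evidence to reject the null hypothesis; the result is not statistically significant at the 0.01 level.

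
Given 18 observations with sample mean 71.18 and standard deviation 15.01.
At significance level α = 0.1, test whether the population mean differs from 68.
One-sample t-test:
H₀: μ = 68
H₁: μ ≠ 68
df = n - 1 = 17
t = (x̄ - μ₀) / (s/√n) = (71.18 - 68) / (15.01/√18) = 0.899
p-value = 0.3813

Since p-value > α = 0.1, we fail to reject H₀.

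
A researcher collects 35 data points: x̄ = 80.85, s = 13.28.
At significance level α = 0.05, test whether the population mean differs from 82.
One-sample t-test:
H₀: μ = 82
H₁: μ ≠ 82
df = n - 1 = 34
t = (x̄ - μ₀) / (s/√n) = (80.85 - 82) / (13.28/√35) = -0.512
p-value = 0.6117

Since p-value > α = 0.05, we fail to reject H₀.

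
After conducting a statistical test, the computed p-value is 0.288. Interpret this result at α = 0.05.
Since p = 0.288 > α = 0.05, fail to reject H₀.
There is insufficient evidence to reject the null hypothesis; the result is not statistically significant at the 0.05 level.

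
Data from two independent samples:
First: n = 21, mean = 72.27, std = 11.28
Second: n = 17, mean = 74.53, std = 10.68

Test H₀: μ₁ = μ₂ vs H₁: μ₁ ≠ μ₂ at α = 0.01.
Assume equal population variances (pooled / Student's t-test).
Student's two-sample t-test (equal variances):
H₀: μ₁ = μ₂
H₁: μ₁ ≠ μ₂
df = n₁ + n₂ - 2 = 36
Pooled variance s_p² = [(n₁-1)s₁² + (n₂-1)s₂²] / (n₁ + n₂ - 2) = [(20)(11.28²) + (16)(10.68²)] / 36 = 121.3824
SE = √(s_p²(1/n₁ + 1/n₂)) = √(121.3824 × (1/21 + 1/17)) = 3.5945
t = (x̄₁ - x̄₂) / SE = (72.27 - 74.53) / 3.5945 = -2.26 / 3.5945 = -0.629
p-value = 0.5335

Since p-value > α = 0.01, we fail to reject H₀.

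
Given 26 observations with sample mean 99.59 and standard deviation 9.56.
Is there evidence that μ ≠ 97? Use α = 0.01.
One-sample t-test:
H₀: μ = 97
H₁: μ ≠ 97
df = n - 1 = 25
t = (x̄ - μ₀) / (s/√n) = (99.59 - 97) / (9.56/√26) = 1.381
p-value = 0.1794

Since p-value > α = 0.01, we fail to reject H₀.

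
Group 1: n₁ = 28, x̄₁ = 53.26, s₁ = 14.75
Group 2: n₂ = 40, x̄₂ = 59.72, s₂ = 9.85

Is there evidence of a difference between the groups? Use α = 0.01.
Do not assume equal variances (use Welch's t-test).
Welch's two-sample t-test:
H₀: μ₁ = μ₂
H₁: μ₁ ≠ μ₂
s₁²/n₁ = 14.75²/28 = 7.7701,  s₂²/n₂ = 9.85²/40 = 2.4256
SE = √(s₁²/n₁ + s₂²/n₂) = √(7.7701 + 2.4256) = 3.1931
df (Welch-Satterthwaite) = (s₁²/n₁ + s₂²/n₂)² / [(s₁²/n₁)²/(n₁-1) + (s₂²/n₂)²/(n₂-1)] ≈ 43.55
t = (x̄₁ - x̄₂) / SE = (53.26 - 59.72) / 3.1931 = -6.46 / 3.1931 = -2.023
p-value = 0.0492

Since p-value > α = 0.01, we fail to reject H₀.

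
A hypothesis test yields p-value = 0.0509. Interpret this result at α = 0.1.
Since p = 0.0509 < α = 0.1, reject H₀.
There is sufficient evidence to reject the null hypothesis; the result is statistically significant at the 0.1 level.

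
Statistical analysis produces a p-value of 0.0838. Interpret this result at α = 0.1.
Since p = 0.0838 < α = 0.1, reject H₀.
There is sufficient evidence to reject the null hypothesis; the result is statistically significant at the 0.1 level.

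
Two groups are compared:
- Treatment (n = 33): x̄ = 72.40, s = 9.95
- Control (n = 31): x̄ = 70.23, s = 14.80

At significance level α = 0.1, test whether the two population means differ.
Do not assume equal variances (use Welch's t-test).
Welch's two-sample t-test:
H₀: μ₁ = μ₂
H₁: μ₁ ≠ μ₂
s₁²/n₁ = 9.95²/33 = 3.0001,  s₂²/n₂ = 14.80²/31 = 7.0658
SE = √(s₁²/n₁ + s₂²/n₂) = √(3.0001 + 7.0658) = 3.1727
df (Welch-Satterthwaite) = (s₁²/n₁ + s₂²/n₂)² / [(s₁²/n₁)²/(n₁-1) + (s₂²/n₂)²/(n₂-1)] ≈ 52.08
t = (x̄₁ - x̄₂) / SE = (72.40 - 70.23) / 3.1727 = 2.17 / 3.1727 = 0.684
p-value = 0.4970

Since p-value > α = 0.1, we fail to reject H₀.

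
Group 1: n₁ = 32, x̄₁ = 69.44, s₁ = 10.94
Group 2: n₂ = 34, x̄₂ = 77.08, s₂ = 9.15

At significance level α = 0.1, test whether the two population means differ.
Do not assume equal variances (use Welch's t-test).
Welch's two-sample t-test:
H₀: μ₁ = μ₂
H₁: μ₁ ≠ μ₂
s₁²/n₁ = 10.94²/32 = 3.7401,  s₂²/n₂ = 9.15²/34 = 2.4624
SE = √(s₁²/n₁ + s₂²/n₂) = √(3.7401 + 2.4624) = 2.4905
df (Welch-Satterthwaite) = (s₁²/n₁ + s₂²/n₂)² / [(s₁²/n₁)²/(n₁-1) + (s₂²/n₂)²/(n₂-1)] ≈ 60.59
t = (x̄₁ - x̄₂) / SE = (69.44 - 77.08) / 2.4905 = -7.64 / 2.4905 = -3.068
p-value = 0.0032

Since p-value < α = 0.1, we reject H₀.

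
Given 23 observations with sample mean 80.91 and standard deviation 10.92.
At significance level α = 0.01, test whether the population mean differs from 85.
One-sample t-test:
H₀: μ = 85
H₁: μ ≠ 85
df = n - 1 = 22
t = (x̄ - μ₀) / (s/√n) = (80.91 - 85) / (10.92/√23) = -1.796
p-value = 0.0862

Since p-value > α = 0.01, we fail to reject H₀.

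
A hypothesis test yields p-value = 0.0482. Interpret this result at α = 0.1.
Since p = 0.0482 < α = 0.1, reject H₀.
There is sufficient evidence to reject the null hypothesis; the result is statistically significant at the 0.1 level.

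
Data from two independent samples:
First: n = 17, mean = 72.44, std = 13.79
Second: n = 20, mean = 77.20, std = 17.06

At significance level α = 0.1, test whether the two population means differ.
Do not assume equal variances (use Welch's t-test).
Welch's two-sample t-test:
H₀: μ₁ = μ₂
H₁: μ₁ ≠ μ₂
s₁²/n₁ = 13.79²/17 = 11.1861,  s₂²/n₂ = 17.06²/20 = 14.5522
SE = √(s₁²/n₁ + s₂²/n₂) = √(11.1861 + 14.5522) = 5.0733
df (Welch-Satterthwaite) = (s₁²/n₁ + s₂²/n₂)² / [(s₁²/n₁)²/(n₁-1) + (s₂²/n₂)²/(n₂-1)] ≈ 34.93
t = (x̄₁ - x̄₂) / SE = (72.44 - 77.20) / 5.0733 = -4.76 / 5.0733 = -0.938
p-value = 0.3546

Since p-value > α = 0.1, we fail to reject H₀.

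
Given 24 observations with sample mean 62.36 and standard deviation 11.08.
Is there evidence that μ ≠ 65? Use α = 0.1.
One-sample t-test:
H₀: μ = 65
H₁: μ ≠ 65
df = n - 1 = 23
t = (x̄ - μ₀) / (s/√n) = (62.36 - 65) / (11.08/√24) = -1.167
p-value = 0.2551

Since p-value > α = 0.1, we fail to reject H₀.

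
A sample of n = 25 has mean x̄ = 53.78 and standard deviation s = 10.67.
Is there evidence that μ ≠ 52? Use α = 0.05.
One-sample t-test:
H₀: μ = 52
H₁: μ ≠ 52
df = n - 1 = 24
t = (x̄ - μ₀) / (s/√n) = (53.78 - 52) / (10.67/√25) = 0.834
p-value = 0.4124

Since p-value > α = 0.05, we fail to reject H₀.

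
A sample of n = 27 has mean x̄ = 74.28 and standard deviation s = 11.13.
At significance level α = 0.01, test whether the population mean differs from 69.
One-sample t-test:
H₀: μ = 69
H₁: μ ≠ 69
df = n - 1 = 26
t = (x̄ - μ₀) / (s/√n) = (74.28 - 69) / (11.13/√27) = 2.465
p-value = 0.0206

Since p-value > α = 0.01, we fail to reject H₀.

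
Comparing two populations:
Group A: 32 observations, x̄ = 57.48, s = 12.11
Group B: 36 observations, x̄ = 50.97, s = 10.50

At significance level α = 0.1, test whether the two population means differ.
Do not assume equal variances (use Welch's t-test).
Welch's two-sample t-test:
H₀: μ₁ = μ₂
H₁: μ₁ ≠ μ₂
s₁²/n₁ = 12.11²/32 = 4.5829,  s₂²/n₂ = 10.50²/36 = 3.0625
SE = √(s₁²/n₁ + s₂²/n₂) = √(4.5829 + 3.0625) = 2.7650
df (Welch-Satterthwaite) = (s₁²/n₁ + s₂²/n₂)² / [(s₁²/n₁)²/(n₁-1) + (s₂²/n₂)²/(n₂-1)] ≈ 61.82
t = (x̄₁ - x̄₂) / SE = (57.48 - 50.97) / 2.7650 = 6.51 / 2.7650 = 2.354
p-value = 0.0217

Since p-value < α = 0.1, we reject H₀.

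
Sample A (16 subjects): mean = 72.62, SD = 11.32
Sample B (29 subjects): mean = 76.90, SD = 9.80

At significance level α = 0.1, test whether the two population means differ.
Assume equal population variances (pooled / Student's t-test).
Student's two-sample t-test (equal variances):
H₀: μ₁ = μ₂
H₁: μ₁ ≠ μ₂
df = n₁ + n₂ - 2 = 43
Pooled variance s_p² = [(n₁-1)s₁² + (n₂-1)s₂²] / (n₁ + n₂ - 2) = [(15)(11.32²) + (28)(9.80²)] / 43 = 107.2385
SE = √(s_p²(1/n₁ + 1/n₂)) = √(107.2385 × (1/16 + 1/29)) = 3.2249
t = (x̄₁ - x̄₂) / SE = (72.62 - 76.90) / 3.2249 = -4.28 / 3.2249 = -1.327
p-value = 0.1915

Since p-value > α = 0.1, we fail to reject H₀.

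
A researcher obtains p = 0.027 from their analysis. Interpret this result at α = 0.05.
Since p = 0.027 < α = 0.05, reject H₀.
There is sufficient evidence to reject the null hypothesis; the result is statistically significant at the 0.05 level.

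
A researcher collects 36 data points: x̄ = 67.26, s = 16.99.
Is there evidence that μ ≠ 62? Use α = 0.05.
One-sample t-test:
H₀: μ = 62
H₁: μ ≠ 62
df = n - 1 = 35
t = (x̄ - μ₀) / (s/√n) = (67.26 - 62) / (16.99/√36) = 1.858
p-value = 0.0717

Since p-value > α = 0.05, we fail to reject H₀.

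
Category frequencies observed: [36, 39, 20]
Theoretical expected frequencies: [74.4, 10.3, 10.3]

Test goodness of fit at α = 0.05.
Chi-square goodness of fit test:
H₀: observed counts match expected distribution
H₁: observed counts differ from expected distribution
df = k - 1 = 2
χ² = Σ(O - E)²/E
   = (36 - 74.4)²/74.4 + (39 - 10.3)²/10.3 + (20 - 10.3)²/10.3
   = 19.819 + 79.970 + 9.135
   = 108.92
p-value < 0.0001

Since p-value < α = 0.05, we reject H₀.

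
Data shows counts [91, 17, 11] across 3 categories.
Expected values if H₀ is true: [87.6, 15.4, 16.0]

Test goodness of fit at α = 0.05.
Chi-square goodness of fit test:
H₀: observed counts match expected distribution
H₁: observed counts differ from expected distribution
df = k - 1 = 2
χ² = Σ(O - E)²/E
   = (91 - 87.6)²/87.6 + (17 - 15.4)²/15.4 + (11 - 16.0)²/16.0
   = 0.132 + 0.166 + 1.562
   = 1.86
p-value = 0.3944

Since p-value > α = 0.05, we fail to reject H₀.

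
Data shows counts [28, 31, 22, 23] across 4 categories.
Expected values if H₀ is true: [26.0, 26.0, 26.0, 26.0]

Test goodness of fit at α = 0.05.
Chi-square goodness of fit test:
H₀: observed counts match expected distribution
H₁: observed counts differ from expected distribution
df = k - 1 = 3
χ² = Σ(O - E)²/E
   = (28 - 26.0)²/26.0 + (31 - 26.0)²/26.0 + (22 - 26.0)²/26.0 + (23 - 26.0)²/26.0
   = 0.154 + 0.962 + 0.615 + 0.346
   = 2.08
p-value = 0.5566

Since p-value > α = 0.05, we fail to reject H₀.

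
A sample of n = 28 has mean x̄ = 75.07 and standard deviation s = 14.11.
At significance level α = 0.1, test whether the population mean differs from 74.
One-sample t-test:
H₀: μ = 74
H₁: μ ≠ 74
df = n - 1 = 27
t = (x̄ - μ₀) / (s/√n) = (75.07 - 74) / (14.11/√28) = 0.401
p-value = 0.6914

Since p-value > α = 0.1, we fail to reject H₀.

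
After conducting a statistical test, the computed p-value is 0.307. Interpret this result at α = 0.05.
Since p = 0.307 > α = 0.05, fail to reject H₀.
There is insufficient evidence to reject the null hypothesis; the result is not statistically significant at the 0.05 level.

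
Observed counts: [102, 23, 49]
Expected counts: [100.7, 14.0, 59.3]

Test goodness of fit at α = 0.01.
Chi-square goodness of fit test:
H₀: observed counts match expected distribution
H₁: observed counts differ from expected distribution
df = k - 1 = 2
χ² = Σ(O - E)²/E
   = (102 - 100.7)²/100.7 + (23 - 14.0)²/14.0 + (49 - 59.3)²/59.3
   = 0.017 + 5.786 + 1.789
   = 7.59
p-value = 0.0225

Since p-value > α = 0.01, we fail to reject H₀.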